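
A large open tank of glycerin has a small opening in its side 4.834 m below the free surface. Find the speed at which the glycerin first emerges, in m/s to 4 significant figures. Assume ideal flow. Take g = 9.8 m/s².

Torricelli's result v = √(2gh) gives v = √(2·9.8·4.834) = 9.734 m/s.

v = 9.734 m/s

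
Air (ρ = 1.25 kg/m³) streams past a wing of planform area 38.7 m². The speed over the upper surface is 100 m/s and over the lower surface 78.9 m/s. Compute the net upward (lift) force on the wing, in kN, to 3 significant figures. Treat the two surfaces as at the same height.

From P + ½ρv² = const at equal height, P_low − P_up = ½ρ(v_up² − v_low²).
ΔP = ½·1.25·(100² − 78.9²) = 2360 Pa.
Lift = ΔP · A = 2360 × 38.7 = 91300 N.

F ≈ 91.3 kN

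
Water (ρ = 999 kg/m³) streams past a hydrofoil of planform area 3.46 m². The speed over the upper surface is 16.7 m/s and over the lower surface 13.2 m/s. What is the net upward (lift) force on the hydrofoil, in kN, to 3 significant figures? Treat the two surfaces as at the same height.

With equal heights on the two surfaces, Bernoulli gives P_lower − P_upper = ½ρ(v_upper² − v_lower²).
ΔP = ½·999·(16.7² − 13.2²) = 52300 Pa.
Lift = ΔP · A = 52300 × 3.46 = 181000 N.

F = 181 kN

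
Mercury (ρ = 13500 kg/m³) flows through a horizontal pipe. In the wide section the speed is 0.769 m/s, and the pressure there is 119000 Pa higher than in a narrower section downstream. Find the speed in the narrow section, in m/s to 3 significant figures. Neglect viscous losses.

Along the level pipe P + ½ρv² is conserved, hence v₂² = v₁² + 2(P₁ − P₂)/ρ.
v₂ = √(0.769² + 2·119000/13500) = √(0.591 + 17.6) = 4.27 m/s.

v₂ ≈ 4.27 m/s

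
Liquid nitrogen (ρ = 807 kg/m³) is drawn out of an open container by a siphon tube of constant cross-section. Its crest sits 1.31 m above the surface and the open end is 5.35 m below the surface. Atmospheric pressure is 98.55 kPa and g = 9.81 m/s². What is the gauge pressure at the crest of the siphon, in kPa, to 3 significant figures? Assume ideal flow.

Bernoulli surface→outlet gives ½v² = g·h_out, so v = √(2·9.81·5.35) = 10.2 m/s.
With constant cross-section the crest speed equals v; applying Bernoulli from the surface up to the crest, P_top = P_atm − ½ρv² − ρg·h_top.
P_top = 98550 − ½·807·10.2² − 807·9.81·1.31 = 45800 Pa. So P_gauge = P_top − P_atm = -52700 Pa.

-52.7 kPa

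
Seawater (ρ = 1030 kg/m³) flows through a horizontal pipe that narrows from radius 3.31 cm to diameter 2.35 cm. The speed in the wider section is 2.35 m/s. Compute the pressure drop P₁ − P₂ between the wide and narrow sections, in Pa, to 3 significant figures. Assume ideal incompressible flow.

ΔP = 176000 Pa

Mass conservation (A₁v₁ = A₂v₂) gives v₂ = 2.35 × 34.4/4.34 = 18.6 m/s.
With no height change, Bernoulli's equation is P₁ + ½ρv₁² = P₂ + ½ρv₂².
P₁ − P₂ = ½·1030·(18.6² − 2.35²) = ½·1030·342 = 176000 Pa.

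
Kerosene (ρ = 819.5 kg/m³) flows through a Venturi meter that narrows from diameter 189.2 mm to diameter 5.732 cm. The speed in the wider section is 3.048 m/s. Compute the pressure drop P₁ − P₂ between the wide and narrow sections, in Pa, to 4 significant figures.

Mass conservation (A₁v₁ = A₂v₂) gives v₂ = 3.048 × 281.1/25.80 = 33.21 m/s.
The pipe is horizontal, so Bernoulli reduces to P₁ + ½ρv₁² = P₂ + ½ρv₂².
P₁ − P₂ = ½·819.5·(33.21² − 3.048²) = ½·819.5·1093 = 448100 Pa.

ΔP ≈ 448100 Pa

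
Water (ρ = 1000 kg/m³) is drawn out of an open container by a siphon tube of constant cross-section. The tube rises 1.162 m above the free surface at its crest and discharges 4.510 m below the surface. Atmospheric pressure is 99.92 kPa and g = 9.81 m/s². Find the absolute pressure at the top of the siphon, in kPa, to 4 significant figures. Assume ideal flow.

44.28 kPa

From the surface to the outlet (both open to atmosphere, surface at rest): v = √(2g·h_out) = √(2·9.81·4.510) = 9.407 m/s.
The bore is uniform, so the speed at the crest is the same v. Bernoulli surface→crest: P_atm = P_top + ½ρv² + ρg·h_top.
P_top = 99920 − ½·1000·9.407² − 1000·9.81·1.162 = 44280 Pa.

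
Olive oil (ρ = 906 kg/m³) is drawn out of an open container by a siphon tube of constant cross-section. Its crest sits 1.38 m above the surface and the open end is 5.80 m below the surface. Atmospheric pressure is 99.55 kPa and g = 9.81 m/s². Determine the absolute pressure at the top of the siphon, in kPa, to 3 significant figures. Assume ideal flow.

Bernoulli surface→outlet gives ½v² = g·h_out, so v = √(2·9.81·5.80) = 10.7 m/s.
With constant cross-section the crest speed equals v; applying Bernoulli from the surface up to the crest, P_top = P_atm − ½ρv² − ρg·h_top.
P_top = 99550 − ½·906·10.7² − 906·9.81·1.38 = 35700 Pa.

P_top ≈ 35.7 kPa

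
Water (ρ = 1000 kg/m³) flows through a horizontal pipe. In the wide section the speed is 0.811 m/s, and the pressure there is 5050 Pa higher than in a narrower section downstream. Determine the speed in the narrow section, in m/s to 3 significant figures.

With h₁ = h₂, rearranging Bernoulli gives v₂ = √(v₁² + 2ΔP/ρ).
v₂ = √(0.811² + 2·5050/1000) = √(0.658 + 10.1) = 3.28 m/s.

v₂ ≈ 3.28 m/s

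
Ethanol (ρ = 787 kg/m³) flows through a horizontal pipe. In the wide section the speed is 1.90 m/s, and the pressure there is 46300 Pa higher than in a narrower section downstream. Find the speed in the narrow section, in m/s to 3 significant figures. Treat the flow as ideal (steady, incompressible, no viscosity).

v₂ ≈ 11.0 m/s

With h₁ = h₂, rearranging Bernoulli gives v₂ = √(v₁² + 2ΔP/ρ).
v₂ = √(1.90² + 2·46300/787) = √(3.61 + 118) = 11.0 m/s.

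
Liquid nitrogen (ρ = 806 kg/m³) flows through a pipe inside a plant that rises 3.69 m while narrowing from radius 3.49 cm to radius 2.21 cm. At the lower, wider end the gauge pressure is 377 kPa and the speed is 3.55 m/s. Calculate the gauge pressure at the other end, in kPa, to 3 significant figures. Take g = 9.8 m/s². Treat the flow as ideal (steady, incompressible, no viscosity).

Mass conservation (A₁v₁ = A₂v₂) gives v₂ = 3.55 × 38.3/15.3 = 8.85 m/s.
Energy conservation along the streamline gives P₂ = P₁ − ½ρ(v₂² − v₁²) − ρg(h₂ − h₁).
P₂ = 377000 + ½·806·(3.55² − 8.85²) − 806·9.8·(+3.69) = 377000 + (-26500) − (29100) = 321000 Pa.

P₂ ≈ 321 kPa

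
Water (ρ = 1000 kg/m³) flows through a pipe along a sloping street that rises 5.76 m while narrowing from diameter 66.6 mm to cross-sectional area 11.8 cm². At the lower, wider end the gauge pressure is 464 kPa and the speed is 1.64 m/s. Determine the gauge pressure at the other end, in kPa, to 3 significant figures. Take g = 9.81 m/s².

397 kPa

Mass conservation (A₁v₁ = A₂v₂) gives v₂ = 1.64 × 34.8/11.8 = 4.84 m/s.
Applying Bernoulli between the two ends and solving for P₂: P₂ = P₁ + ½ρ(v₁² − v₂²) − ρgΔh.
P₂ = 464000 + ½·1000·(1.64² − 4.84²) − 1000·9.81·(+5.76) = 464000 + (-10400) − (56500) = 397000 Pa.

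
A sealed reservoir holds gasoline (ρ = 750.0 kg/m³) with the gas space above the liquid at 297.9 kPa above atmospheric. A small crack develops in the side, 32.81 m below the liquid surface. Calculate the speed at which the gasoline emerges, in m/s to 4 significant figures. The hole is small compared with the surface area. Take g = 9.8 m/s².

Take point 1 at the surface (v₁ ≈ 0) and point 2 at the hole (at atmospheric pressure). Bernoulli: P₁ + ρg h = P_atm + ½ρv₂².
With P₁ − P_atm = 297900 Pa, v₂ = √(2gh + 2ΔP/ρ) = √(2·9.8·32.81 + 2·297900/750.0) = 37.91 m/s.

v = 37.91 m/s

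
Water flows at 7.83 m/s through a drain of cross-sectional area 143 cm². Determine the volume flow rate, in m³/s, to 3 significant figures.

Q ≈ 0.112 m³/s

Q = A·v = 0.0143 m² × 7.83 m/s = 0.112 m³/s.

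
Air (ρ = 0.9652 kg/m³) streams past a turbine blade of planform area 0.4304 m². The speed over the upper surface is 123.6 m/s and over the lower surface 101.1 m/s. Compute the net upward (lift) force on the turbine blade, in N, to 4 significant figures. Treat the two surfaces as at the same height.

With equal heights on the two surfaces, Bernoulli gives P_lower − P_upper = ½ρ(v_upper² − v_lower²).
ΔP = ½·0.9652·(123.6² − 101.1²) = 2440 Pa.
Lift = ΔP · A = 2440 × 0.4304 = 1050 N.

F = 1050 N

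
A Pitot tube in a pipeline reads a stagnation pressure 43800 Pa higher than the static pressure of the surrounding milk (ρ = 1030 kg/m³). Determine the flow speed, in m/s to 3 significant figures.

v ≈ 9.22 m/s

At the stagnation point the flow is brought to rest, so Bernoulli gives P_stag − P_static = ½ρv².
v = √(2ΔP/ρ) = √(2·43800/1030) = 9.22 m/s.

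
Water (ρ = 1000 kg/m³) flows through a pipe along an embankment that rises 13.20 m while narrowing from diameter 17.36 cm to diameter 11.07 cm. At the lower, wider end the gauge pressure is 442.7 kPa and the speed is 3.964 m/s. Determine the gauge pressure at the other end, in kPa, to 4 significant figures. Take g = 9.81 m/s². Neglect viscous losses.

273.5 kPa

By continuity, v₂ = v₁·A₁/A₂ = 3.964·(236.7/96.25) = 9.749 m/s.
Energy conservation along the streamline gives P₂ = P₁ − ½ρ(v₂² − v₁²) − ρg(h₂ − h₁).
P₂ = 442700 + ½·1000·(3.964² − 9.749²) − 1000·9.81·(+13.20) = 442700 + (-39660) − (129500) = 273500 Pa.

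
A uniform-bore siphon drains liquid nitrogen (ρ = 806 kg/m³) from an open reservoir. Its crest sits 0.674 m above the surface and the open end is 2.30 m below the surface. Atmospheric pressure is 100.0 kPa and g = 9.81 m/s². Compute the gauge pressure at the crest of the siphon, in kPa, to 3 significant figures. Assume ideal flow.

P_gauge = -23.5 kPa

Bernoulli surface→outlet gives ½v² = g·h_out, so v = √(2·9.81·2.30) = 6.72 m/s.
Continuity keeps v the same throughout the tube; from surface to crest, P_atm + 0 = P_top + ½ρv² + ρg·h_top.
P_top = 100000 − ½·806·6.72² − 806·9.81·0.674 = 76500 Pa. So P_gauge = P_top − P_atm = -23500 Pa.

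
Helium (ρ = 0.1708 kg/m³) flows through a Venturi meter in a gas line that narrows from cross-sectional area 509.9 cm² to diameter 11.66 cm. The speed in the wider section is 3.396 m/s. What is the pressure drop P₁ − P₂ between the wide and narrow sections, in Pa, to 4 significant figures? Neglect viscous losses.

Continuity gives A₁v₁ = A₂v₂, so v₂ = (509.9 cm²)/(106.8 cm²) × 3.396 m/s = 16.22 m/s.
Along the horizontal streamline, P + ½ρv² is constant.
P₁ − P₂ = ½·0.1708·(16.22² − 3.396²) = ½·0.1708·251.5 = 21.47 Pa.

ΔP ≈ 21.47 Pa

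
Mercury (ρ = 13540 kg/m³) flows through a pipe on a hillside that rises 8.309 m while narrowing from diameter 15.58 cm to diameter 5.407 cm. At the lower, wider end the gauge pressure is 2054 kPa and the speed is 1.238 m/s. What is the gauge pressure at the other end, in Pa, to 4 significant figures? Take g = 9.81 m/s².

P₂ ≈ 245400 Pa

Mass conservation (A₁v₁ = A₂v₂) gives v₂ = 1.238 × 190.6/22.96 = 10.28 m/s.
Applying Bernoulli between the two ends and solving for P₂: P₂ = P₁ + ½ρ(v₁² − v₂²) − ρgΔh.
P₂ = 2054000 + ½·13540·(1.238² − 10.28²) − 13540·9.81·(+8.309) = 2054000 + (-704900) − (1104000) = 245400 Pa.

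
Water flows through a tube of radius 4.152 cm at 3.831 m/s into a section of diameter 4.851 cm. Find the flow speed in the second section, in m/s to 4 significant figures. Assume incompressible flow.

v₂ ≈ 11.23 m/s

By continuity, v₂ = v₁·A₁/A₂ = 3.831·(54.16/18.48) = 11.23 m/s.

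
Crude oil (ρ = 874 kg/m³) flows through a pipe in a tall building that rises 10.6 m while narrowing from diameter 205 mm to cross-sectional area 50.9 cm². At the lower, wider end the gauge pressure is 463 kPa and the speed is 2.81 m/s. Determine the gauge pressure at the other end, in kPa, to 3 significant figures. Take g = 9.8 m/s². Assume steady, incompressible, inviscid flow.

231 kPa

By continuity, v₂ = v₁·A₁/A₂ = 2.81·(330/50.9) = 18.2 m/s.
Applying Bernoulli between the two ends and solving for P₂: P₂ = P₁ + ½ρ(v₁² − v₂²) − ρgΔh.
P₂ = 463000 + ½·874·(2.81² − 18.2²) − 874·9.8·(+10.6) = 463000 + (-142000) − (90800) = 231000 Pa.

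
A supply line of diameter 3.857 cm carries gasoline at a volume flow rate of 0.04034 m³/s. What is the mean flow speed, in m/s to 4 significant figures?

Q = 0.04034 m³/s = 0.04034 m³/s.
v = Q/A = 0.04034 / 0.001168 = 34.53 m/s.

v ≈ 34.53 m/s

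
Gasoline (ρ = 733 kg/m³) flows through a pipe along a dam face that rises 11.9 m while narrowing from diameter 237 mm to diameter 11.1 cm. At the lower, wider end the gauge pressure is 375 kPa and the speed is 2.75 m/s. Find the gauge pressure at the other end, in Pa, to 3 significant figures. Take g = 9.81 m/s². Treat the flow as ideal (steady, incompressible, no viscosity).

P₂ ≈ 235000 Pa

Mass conservation (A₁v₁ = A₂v₂) gives v₂ = 2.75 × 441/96.8 = 12.5 m/s.
Applying Bernoulli between the two ends and solving for P₂: P₂ = P₁ + ½ρ(v₁² − v₂²) − ρgΔh.
P₂ = 375000 + ½·733·(2.75² − 12.5²) − 733·9.81·(+11.9) = 375000 + (-54800) − (85600) = 235000 Pa.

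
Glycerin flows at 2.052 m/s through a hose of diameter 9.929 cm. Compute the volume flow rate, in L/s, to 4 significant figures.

Q = A·v = 0.007743 m² × 2.052 m/s = 0.01589 m³/s.
Converting: 0.01589 m³/s × 1000 = 15.89 L/s.

15.89 L/s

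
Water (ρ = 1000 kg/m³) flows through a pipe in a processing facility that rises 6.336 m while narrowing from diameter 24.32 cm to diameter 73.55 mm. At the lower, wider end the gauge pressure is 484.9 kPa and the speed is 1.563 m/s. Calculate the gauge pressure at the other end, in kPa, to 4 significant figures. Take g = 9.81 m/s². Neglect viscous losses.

By continuity, v₂ = v₁·A₁/A₂ = 1.563·(464.5/42.49) = 17.09 m/s.
Applying Bernoulli between the two ends and solving for P₂: P₂ = P₁ + ½ρ(v₁² − v₂²) − ρgΔh.
P₂ = 484900 + ½·1000·(1.563² − 17.09²) − 1000·9.81·(+6.336) = 484900 + (-144800) − (62160) = 277900 Pa.

P₂ ≈ 277.9 kPa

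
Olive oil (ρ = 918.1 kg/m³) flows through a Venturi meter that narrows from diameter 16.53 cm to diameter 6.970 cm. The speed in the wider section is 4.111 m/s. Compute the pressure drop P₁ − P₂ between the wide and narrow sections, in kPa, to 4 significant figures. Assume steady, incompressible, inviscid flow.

ΔP ≈ 237.7 kPa

By continuity, v₂ = v₁·A₁/A₂ = 4.111·(214.6/38.16) = 23.12 m/s.
Bernoulli (h₁ = h₂): P₁ − P₂ = ½ρ(v₂² − v₁²).
P₁ − P₂ = ½·918.1·(23.12² − 4.111²) = ½·918.1·517.7 = 237700 Pa.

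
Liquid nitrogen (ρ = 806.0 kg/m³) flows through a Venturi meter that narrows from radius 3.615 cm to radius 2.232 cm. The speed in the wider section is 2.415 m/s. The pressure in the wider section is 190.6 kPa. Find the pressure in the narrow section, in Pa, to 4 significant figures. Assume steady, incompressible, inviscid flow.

Continuity gives A₁v₁ = A₂v₂, so v₂ = (41.06 cm²)/(15.65 cm²) × 2.415 m/s = 6.335 m/s.
Bernoulli (h₁ = h₂): P₁ − P₂ = ½ρ(v₂² − v₁²).
P₂ = P₁ − ½ρ(v₂² − v₁²) = 190600 − ½·806.0·(6.335² − 2.415²) = 190600 − 13820 = 176800 Pa.

176800 Pa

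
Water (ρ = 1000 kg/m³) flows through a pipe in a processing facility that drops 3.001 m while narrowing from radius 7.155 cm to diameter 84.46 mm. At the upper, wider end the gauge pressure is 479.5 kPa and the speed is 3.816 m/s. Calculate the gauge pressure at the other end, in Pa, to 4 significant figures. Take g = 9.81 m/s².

Continuity gives A₁v₁ = A₂v₂, so v₂ = (160.8 cm²)/(56.03 cm²) × 3.816 m/s = 10.95 m/s.
Applying Bernoulli between the two ends and solving for P₂: P₂ = P₁ + ½ρ(v₁² − v₂²) − ρgΔh.
P₂ = 479500 + ½·1000·(3.816² − 10.95²) − 1000·9.81·(−3.001) = 479500 + (-52720) − (-29440) = 456200 Pa.

456200 Pa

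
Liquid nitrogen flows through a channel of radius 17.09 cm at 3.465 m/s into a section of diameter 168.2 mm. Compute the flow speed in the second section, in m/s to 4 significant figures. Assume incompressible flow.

14.31 m/s

Mass conservation (A₁v₁ = A₂v₂) gives v₂ = 3.465 × 917.6/222.2 = 14.31 m/s.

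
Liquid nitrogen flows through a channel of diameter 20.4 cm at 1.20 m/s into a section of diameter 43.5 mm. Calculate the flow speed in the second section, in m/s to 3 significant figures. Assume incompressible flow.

The volume flow rate is constant, so v₂ = (A₁/A₂)v₁ = (327/14.9)·1.20 = 26.4 m/s.

v₂ ≈ 26.4 m/s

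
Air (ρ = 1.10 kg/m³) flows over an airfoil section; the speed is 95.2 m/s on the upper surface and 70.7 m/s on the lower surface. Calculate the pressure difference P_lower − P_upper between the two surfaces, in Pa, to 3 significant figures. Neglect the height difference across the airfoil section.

ΔP = 2240 Pa

Bernoulli (same height): P_lower − P_upper = ½ρ(v_upper² − v_lower²).
ΔP = ½·1.10·(95.2² − 70.7²) = 2240 Pa.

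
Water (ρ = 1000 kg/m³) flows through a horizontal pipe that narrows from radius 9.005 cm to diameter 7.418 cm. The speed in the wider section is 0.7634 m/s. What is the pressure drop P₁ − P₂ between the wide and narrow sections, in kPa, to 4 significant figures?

ΔP ≈ 9.833 kPa

Continuity gives A₁v₁ = A₂v₂, so v₂ = (254.8 cm²)/(43.22 cm²) × 0.7634 m/s = 4.500 m/s.
With no height change, Bernoulli's equation is P₁ + ½ρv₁² = P₂ + ½ρv₂².
P₁ − P₂ = ½·1000·(4.500² − 0.7634²) = ½·1000·19.67 = 9833 Pa.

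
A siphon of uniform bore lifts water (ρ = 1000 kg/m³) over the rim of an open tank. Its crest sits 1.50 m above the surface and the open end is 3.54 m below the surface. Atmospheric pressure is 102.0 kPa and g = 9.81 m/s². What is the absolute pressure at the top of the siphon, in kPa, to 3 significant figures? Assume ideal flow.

P_top = 52.6 kPa

From the surface to the outlet (both open to atmosphere, surface at rest): v = √(2g·h_out) = √(2·9.81·3.54) = 8.33 m/s.
With constant cross-section the crest speed equals v; applying Bernoulli from the surface up to the crest, P_top = P_atm − ½ρv² − ρg·h_top.
P_top = 102000 − ½·1000·8.33² − 1000·9.81·1.50 = 52600 Pa.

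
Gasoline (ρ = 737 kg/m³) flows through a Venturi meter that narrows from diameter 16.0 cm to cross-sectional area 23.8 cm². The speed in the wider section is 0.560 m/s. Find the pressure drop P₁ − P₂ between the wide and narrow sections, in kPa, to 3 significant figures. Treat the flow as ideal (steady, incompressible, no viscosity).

ΔP = 8.13 kPa

Mass conservation (A₁v₁ = A₂v₂) gives v₂ = 0.560 × 201/23.8 = 4.73 m/s.
With no height change, Bernoulli's equation is P₁ + ½ρv₁² = P₂ + ½ρv₂².
P₁ − P₂ = ½·737·(4.73² − 0.560²) = ½·737·22.1 = 8130 Pa.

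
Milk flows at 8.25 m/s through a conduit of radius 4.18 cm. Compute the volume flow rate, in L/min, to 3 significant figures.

Q = 2720 L/min

Q = A·v = 0.00549 m² × 8.25 m/s = 0.0453 m³/s.
Converting: 0.0453 m³/s × 60000 = 2720 L/min.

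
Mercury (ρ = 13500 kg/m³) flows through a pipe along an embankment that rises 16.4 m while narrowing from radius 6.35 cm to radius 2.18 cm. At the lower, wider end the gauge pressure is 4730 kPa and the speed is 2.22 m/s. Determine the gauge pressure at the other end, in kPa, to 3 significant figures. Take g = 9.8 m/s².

Mass conservation (A₁v₁ = A₂v₂) gives v₂ = 2.22 × 127/14.9 = 18.8 m/s.
Bernoulli: P₁ + ½ρv₁² + ρg h₁ = P₂ + ½ρv₂² + ρg h₂, so P₂ = P₁ + ½ρ(v₁² − v₂²) − ρg(h₂ − h₁).
P₂ = 4730000 + ½·13500·(2.22² − 18.8²) − 13500·9.8·(+16.4) = 4730000 + (-2360000) − (2170000) = 199000 Pa.

P₂ ≈ 199 kPa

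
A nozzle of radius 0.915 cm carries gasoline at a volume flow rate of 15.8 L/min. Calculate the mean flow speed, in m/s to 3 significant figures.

v ≈ 1.00 m/s

Q = 15.8 L/min = 0.000263 m³/s.
v = Q/A = 0.000263 / 0.000263 = 1.00 m/s.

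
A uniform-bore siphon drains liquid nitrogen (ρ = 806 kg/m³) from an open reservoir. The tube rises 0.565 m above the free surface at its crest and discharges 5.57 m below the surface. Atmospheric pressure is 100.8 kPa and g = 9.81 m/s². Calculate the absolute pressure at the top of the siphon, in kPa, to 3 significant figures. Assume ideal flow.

Bernoulli surface→outlet gives ½v² = g·h_out, so v = √(2·9.81·5.57) = 10.5 m/s.
Continuity keeps v the same throughout the tube; from surface to crest, P_atm + 0 = P_top + ½ρv² + ρg·h_top.
P_top = 100800 − ½·806·10.5² − 806·9.81·0.565 = 52300 Pa.

P_top = 52.3 kPa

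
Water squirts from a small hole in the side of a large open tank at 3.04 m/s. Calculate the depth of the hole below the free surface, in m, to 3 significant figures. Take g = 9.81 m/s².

h ≈ 0.471 m

For a small hole in a large open tank, ½v² = gh, giving h = v²/(2g).
h = 3.04²/(2·9.81) = 9.24/19.62 = 0.471 m.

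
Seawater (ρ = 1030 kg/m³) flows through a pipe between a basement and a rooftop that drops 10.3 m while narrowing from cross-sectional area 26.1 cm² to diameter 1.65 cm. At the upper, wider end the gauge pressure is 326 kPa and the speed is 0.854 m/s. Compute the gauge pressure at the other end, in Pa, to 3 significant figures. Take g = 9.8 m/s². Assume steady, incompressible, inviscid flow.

Mass conservation (A₁v₁ = A₂v₂) gives v₂ = 0.854 × 26.1/2.14 = 10.4 m/s.
Energy conservation along the streamline gives P₂ = P₁ − ½ρ(v₂² − v₁²) − ρg(h₂ − h₁).
P₂ = 326000 + ½·1030·(0.854² − 10.4²) − 1030·9.8·(−10.3) = 326000 + (-55600) − (-104000) = 374000 Pa.

P₂ ≈ 374000 Pa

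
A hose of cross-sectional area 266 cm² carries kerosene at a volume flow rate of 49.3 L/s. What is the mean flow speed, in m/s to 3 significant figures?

1.85 m/s

Q = 49.3 L/s = 0.0493 m³/s.
v = Q/A = 0.0493 / 0.0266 = 1.85 m/s.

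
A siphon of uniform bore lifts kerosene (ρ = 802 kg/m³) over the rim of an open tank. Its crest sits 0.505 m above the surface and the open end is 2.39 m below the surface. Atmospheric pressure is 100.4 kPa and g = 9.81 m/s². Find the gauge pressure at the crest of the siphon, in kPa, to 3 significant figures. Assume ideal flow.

Bernoulli surface→outlet gives ½v² = g·h_out, so v = √(2·9.81·2.39) = 6.85 m/s.
Continuity keeps v the same throughout the tube; from surface to crest, P_atm + 0 = P_top + ½ρv² + ρg·h_top.
P_top = 100400 − ½·802·6.85² − 802·9.81·0.505 = 77600 Pa. So P_gauge = P_top − P_atm = -22800 Pa.

P_gauge ≈ -22.8 kPa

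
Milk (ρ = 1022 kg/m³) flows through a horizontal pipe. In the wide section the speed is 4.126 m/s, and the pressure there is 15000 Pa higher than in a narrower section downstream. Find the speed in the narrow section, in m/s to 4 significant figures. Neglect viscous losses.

6.810 m/s

Horizontal Bernoulli: P₁ + ½ρv₁² = P₂ + ½ρv₂², so v₂² = v₁² + 2(P₁ − P₂)/ρ.
v₂ = √(4.126² + 2·15000/1022) = √(17.02 + 29.35) = 6.810 m/s.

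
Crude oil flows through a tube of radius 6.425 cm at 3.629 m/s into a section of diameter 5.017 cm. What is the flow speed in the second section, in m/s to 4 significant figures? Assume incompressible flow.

v₂ ≈ 23.81 m/s

By continuity, v₂ = v₁·A₁/A₂ = 3.629·(129.7/19.77) = 23.81 m/s.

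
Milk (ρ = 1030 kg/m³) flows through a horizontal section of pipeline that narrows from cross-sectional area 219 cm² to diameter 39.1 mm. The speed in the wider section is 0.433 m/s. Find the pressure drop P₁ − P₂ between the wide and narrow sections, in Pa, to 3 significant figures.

ΔP ≈ 32000 Pa

Continuity gives A₁v₁ = A₂v₂, so v₂ = (219 cm²)/(12.0 cm²) × 0.433 m/s = 7.90 m/s.
With no height change, Bernoulli's equation is P₁ + ½ρv₁² = P₂ + ½ρv₂².
P₁ − P₂ = ½·1030·(7.90² − 0.433²) = ½·1030·62.2 = 32000 Pa.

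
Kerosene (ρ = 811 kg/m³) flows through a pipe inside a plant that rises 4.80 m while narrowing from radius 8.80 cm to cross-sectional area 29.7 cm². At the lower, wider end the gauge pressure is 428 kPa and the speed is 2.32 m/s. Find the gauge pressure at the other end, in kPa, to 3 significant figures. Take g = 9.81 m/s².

246 kPa

Continuity gives A₁v₁ = A₂v₂, so v₂ = (243 cm²)/(29.7 cm²) × 2.32 m/s = 19.0 m/s.
Applying Bernoulli between the two ends and solving for P₂: P₂ = P₁ + ½ρ(v₁² − v₂²) − ρgΔh.
P₂ = 428000 + ½·811·(2.32² − 19.0²) − 811·9.81·(+4.80) = 428000 + (-144000) − (38200) = 246000 Pa.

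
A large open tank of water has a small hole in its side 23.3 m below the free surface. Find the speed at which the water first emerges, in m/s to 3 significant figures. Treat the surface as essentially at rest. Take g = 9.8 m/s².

v = 21.4 m/s

Torricelli's result v = √(2gh) gives v = √(2·9.8·23.3) = 21.4 m/s.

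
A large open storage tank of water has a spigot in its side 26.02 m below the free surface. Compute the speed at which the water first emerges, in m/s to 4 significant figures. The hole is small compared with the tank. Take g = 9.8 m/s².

Torricelli's result v = √(2gh) gives v = √(2·9.8·26.02) = 22.58 m/s.

22.58 m/s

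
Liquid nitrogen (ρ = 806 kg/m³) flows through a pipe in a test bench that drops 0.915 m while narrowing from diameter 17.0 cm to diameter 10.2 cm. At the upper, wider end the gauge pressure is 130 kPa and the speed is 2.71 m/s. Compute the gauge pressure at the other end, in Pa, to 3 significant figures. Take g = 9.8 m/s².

The volume flow rate is constant, so v₂ = (A₁/A₂)v₁ = (227/81.7)·2.71 = 7.53 m/s.
Applying Bernoulli between the two ends and solving for P₂: P₂ = P₁ + ½ρ(v₁² − v₂²) − ρgΔh.
P₂ = 130000 + ½·806·(2.71² − 7.53²) − 806·9.8·(−0.915) = 130000 + (-19900) − (-7230) = 117000 Pa.

117000 Pa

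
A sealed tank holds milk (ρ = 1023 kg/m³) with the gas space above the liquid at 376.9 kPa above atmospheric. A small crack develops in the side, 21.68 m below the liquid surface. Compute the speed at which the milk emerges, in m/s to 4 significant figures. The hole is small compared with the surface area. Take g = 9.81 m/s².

v ≈ 34.09 m/s

Take point 1 at the surface (v₁ ≈ 0) and point 2 at the hole (at atmospheric pressure). Bernoulli: P₁ + ρg h = P_atm + ½ρv₂².
With P₁ − P_atm = 376900 Pa, v₂ = √(2gh + 2ΔP/ρ) = √(2·9.81·21.68 + 2·376900/1023) = 34.09 m/s.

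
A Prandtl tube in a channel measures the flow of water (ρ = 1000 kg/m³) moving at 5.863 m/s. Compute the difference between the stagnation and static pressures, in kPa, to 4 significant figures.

Bernoulli between the free stream and the stagnation point: ½ρv² = P_stag − P_static.
ΔP = ½·1000·5.863² = 17190 Pa.

ΔP = 17.19 kPa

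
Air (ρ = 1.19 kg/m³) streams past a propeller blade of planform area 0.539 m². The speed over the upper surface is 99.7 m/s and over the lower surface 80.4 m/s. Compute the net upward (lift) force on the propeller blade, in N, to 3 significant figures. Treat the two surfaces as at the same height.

From P + ½ρv² = const at equal height, P_low − P_up = ½ρ(v_up² − v_low²).
ΔP = ½·1.19·(99.7² − 80.4²) = 2070 Pa.
Lift = ΔP · A = 2070 × 0.539 = 1110 N.

F = 1110 N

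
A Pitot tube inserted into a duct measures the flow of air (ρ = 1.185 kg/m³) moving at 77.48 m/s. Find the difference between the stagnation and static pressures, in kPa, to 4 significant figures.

At the stagnation point the flow is brought to rest, so Bernoulli gives P_stag − P_static = ½ρv².
ΔP = ½·1.185·77.48² = 3557 Pa.

3.557 kPa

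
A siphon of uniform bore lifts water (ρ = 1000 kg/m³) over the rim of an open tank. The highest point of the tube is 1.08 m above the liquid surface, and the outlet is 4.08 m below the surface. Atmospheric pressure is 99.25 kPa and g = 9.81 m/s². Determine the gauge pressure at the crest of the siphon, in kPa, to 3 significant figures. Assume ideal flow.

P_gauge = -50.6 kPa

Bernoulli surface→outlet gives ½v² = g·h_out, so v = √(2·9.81·4.08) = 8.95 m/s.
The bore is uniform, so the speed at the crest is the same v. Bernoulli surface→crest: P_atm = P_top + ½ρv² + ρg·h_top.
P_top = 99250 − ½·1000·8.95² − 1000·9.81·1.08 = 48600 Pa. So P_gauge = P_top − P_atm = -50600 Pa.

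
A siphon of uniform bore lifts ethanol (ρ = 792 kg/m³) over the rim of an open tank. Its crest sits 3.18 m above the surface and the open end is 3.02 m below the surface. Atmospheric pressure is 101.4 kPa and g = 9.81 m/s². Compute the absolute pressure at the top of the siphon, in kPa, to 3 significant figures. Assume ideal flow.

P_top = 53.2 kPa

Bernoulli surface→outlet gives ½v² = g·h_out, so v = √(2·9.81·3.02) = 7.70 m/s.
Continuity keeps v the same throughout the tube; from surface to crest, P_atm + 0 = P_top + ½ρv² + ρg·h_top.
P_top = 101400 − ½·792·7.70² − 792·9.81·3.18 = 53200 Pa.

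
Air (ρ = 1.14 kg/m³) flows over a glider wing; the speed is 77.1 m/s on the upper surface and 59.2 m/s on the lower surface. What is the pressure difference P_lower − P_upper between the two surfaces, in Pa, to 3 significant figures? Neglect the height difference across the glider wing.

With negligible Δh, P + ½ρv² is constant, so P_low − P_up = ½ρ(v_up² − v_low²).
ΔP = ½·1.14·(77.1² − 59.2²) = 1390 Pa.

1390 Pa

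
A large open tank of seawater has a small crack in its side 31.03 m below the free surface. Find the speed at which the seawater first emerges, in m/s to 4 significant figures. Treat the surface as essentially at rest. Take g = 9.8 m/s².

24.66 m/s

The surface is effectively still and both ends are open, so ½v² = gh and v = √(2·9.8·31.03) = 24.66 m/s.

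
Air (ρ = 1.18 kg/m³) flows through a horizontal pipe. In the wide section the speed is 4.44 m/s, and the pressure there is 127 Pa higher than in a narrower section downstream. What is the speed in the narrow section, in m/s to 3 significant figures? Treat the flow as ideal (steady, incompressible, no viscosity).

v₂ ≈ 15.3 m/s

Horizontal Bernoulli: P₁ + ½ρv₁² = P₂ + ½ρv₂², so v₂² = v₁² + 2(P₁ − P₂)/ρ.
v₂ = √(4.44² + 2·127/1.18) = √(19.7 + 215) = 15.3 m/s.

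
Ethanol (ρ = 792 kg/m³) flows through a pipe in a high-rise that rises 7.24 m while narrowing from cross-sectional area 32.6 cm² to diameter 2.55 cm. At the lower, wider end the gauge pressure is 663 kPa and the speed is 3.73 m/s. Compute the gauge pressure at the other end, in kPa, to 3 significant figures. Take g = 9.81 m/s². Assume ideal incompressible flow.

P₂ ≈ 388 kPa

Continuity gives A₁v₁ = A₂v₂, so v₂ = (32.6 cm²)/(5.11 cm²) × 3.73 m/s = 23.8 m/s.
Applying Bernoulli between the two ends and solving for P₂: P₂ = P₁ + ½ρ(v₁² − v₂²) − ρgΔh.
P₂ = 663000 + ½·792·(3.73² − 23.8²) − 792·9.81·(+7.24) = 663000 + (-219000) − (56300) = 388000 Pa.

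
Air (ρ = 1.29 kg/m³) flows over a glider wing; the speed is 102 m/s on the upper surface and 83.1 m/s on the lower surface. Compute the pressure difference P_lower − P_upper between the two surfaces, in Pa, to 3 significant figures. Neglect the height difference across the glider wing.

ΔP ≈ 2260 Pa

Bernoulli (same height): P_lower − P_upper = ½ρ(v_upper² − v_lower²).
ΔP = ½·1.29·(102² − 83.1²) = 2260 Pa.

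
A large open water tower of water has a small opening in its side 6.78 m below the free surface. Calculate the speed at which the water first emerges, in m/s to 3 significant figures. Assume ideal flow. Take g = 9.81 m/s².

v ≈ 11.5 m/s

The surface is effectively still and both ends are open, so ½v² = gh and v = √(2·9.81·6.78) = 11.5 m/s.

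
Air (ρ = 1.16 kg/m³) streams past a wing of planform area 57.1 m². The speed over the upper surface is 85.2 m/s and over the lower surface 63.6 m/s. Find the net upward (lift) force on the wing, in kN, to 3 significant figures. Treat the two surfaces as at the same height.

From P + ½ρv² = const at equal height, P_low − P_up = ½ρ(v_up² − v_low²).
ΔP = ½·1.16·(85.2² − 63.6²) = 1860 Pa.
Lift = ΔP · A = 1860 × 57.1 = 106000 N.

F ≈ 106 kN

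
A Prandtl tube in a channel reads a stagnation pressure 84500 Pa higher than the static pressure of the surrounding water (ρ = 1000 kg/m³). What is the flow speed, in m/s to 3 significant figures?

At the stagnation point the flow is brought to rest, so Bernoulli gives P_stag − P_static = ½ρv².
v = √(2ΔP/ρ) = √(2·84500/1000) = 13.0 m/s.

v ≈ 13.0 m/s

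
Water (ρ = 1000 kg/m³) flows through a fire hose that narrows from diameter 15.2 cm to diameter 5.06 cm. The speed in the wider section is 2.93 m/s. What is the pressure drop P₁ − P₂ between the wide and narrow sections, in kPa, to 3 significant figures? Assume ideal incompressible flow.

Mass conservation (A₁v₁ = A₂v₂) gives v₂ = 2.93 × 181/20.1 = 26.4 m/s.
The pipe is horizontal, so Bernoulli reduces to P₁ + ½ρv₁² = P₂ + ½ρv₂².
P₁ − P₂ = ½·1000·(26.4² − 2.93²) = ½·1000·690 = 345000 Pa.

ΔP ≈ 345 kPa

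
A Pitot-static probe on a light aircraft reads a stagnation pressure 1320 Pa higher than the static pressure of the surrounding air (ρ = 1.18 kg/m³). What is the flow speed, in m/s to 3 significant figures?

v ≈ 47.3 m/s

Bernoulli between the free stream and the stagnation point: ½ρv² = P_stag − P_static.
v = √(2ΔP/ρ) = √(2·1320/1.18) = 47.3 m/s.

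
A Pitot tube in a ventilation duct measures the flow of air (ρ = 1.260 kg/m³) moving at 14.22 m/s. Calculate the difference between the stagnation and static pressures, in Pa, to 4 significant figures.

ΔP ≈ 127.4 Pa

The dynamic pressure equals the rise in static pressure at the stagnation point: ΔP = ½ρv².
ΔP = ½·1.260·14.22² = 127.4 Pa.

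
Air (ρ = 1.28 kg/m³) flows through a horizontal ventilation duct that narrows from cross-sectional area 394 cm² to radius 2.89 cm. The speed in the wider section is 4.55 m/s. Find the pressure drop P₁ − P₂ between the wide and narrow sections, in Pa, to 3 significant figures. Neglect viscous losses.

ΔP ≈ 2970 Pa

The volume flow rate is constant, so v₂ = (A₁/A₂)v₁ = (394/26.2)·4.55 = 68.3 m/s.
Along the horizontal streamline, P + ½ρv² is constant.
P₁ − P₂ = ½·1.28·(68.3² − 4.55²) = ½·1.28·4650 = 2970 Pa.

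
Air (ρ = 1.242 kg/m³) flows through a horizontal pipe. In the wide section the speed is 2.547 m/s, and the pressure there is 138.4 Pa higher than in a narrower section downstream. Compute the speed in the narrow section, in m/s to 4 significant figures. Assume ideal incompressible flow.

v₂ = 15.14 m/s

With h₁ = h₂, rearranging Bernoulli gives v₂ = √(v₁² + 2ΔP/ρ).
v₂ = √(2.547² + 2·138.4/1.242) = √(6.487 + 222.9) = 15.14 m/s.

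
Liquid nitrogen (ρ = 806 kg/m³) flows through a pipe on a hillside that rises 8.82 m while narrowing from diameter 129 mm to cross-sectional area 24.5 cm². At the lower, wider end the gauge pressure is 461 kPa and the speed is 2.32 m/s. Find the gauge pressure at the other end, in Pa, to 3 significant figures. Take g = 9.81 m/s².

By continuity, v₂ = v₁·A₁/A₂ = 2.32·(131/24.5) = 12.4 m/s.
Applying Bernoulli between the two ends and solving for P₂: P₂ = P₁ + ½ρ(v₁² − v₂²) − ρgΔh.
P₂ = 461000 + ½·806·(2.32² − 12.4²) − 806·9.81·(+8.82) = 461000 + (-59600) − (69700) = 332000 Pa.

332000 Pa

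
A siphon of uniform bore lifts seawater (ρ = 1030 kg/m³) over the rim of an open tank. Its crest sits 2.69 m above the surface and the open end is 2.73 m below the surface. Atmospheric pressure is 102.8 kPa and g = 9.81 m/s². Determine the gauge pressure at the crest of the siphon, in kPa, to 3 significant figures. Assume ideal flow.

-54.8 kPa

Bernoulli surface→outlet gives ½v² = g·h_out, so v = √(2·9.81·2.73) = 7.32 m/s.
With constant cross-section the crest speed equals v; applying Bernoulli from the surface up to the crest, P_top = P_atm − ½ρv² − ρg·h_top.
P_top = 102800 − ½·1030·7.32² − 1030·9.81·2.69 = 48000 Pa. So P_gauge = P_top − P_atm = -54800 Pa.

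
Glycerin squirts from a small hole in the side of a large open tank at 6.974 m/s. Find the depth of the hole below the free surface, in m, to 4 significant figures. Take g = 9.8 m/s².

2.481 m

Torricelli: v = √(2gh), so h = v²/(2g).
h = 6.974²/(2·9.8) = 48.64/19.60 = 2.481 m.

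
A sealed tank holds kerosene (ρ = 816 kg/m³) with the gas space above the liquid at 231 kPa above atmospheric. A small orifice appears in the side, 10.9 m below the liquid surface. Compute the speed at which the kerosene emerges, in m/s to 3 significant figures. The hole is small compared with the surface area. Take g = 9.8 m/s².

Take point 1 at the surface (v₁ ≈ 0) and point 2 at the hole (at atmospheric pressure). Bernoulli: P₁ + ρg h = P_atm + ½ρv₂².
With P₁ − P_atm = 231000 Pa, v₂ = √(2gh + 2ΔP/ρ) = √(2·9.8·10.9 + 2·231000/816) = 27.9 m/s.

v ≈ 27.9 m/s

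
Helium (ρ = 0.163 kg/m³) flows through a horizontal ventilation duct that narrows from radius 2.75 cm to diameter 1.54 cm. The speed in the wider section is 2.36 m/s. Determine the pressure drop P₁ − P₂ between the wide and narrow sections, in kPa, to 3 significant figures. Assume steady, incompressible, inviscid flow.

ΔP = 0.0734 kPa

By continuity, v₂ = v₁·A₁/A₂ = 2.36·(23.8/1.86) = 30.1 m/s.
With no height change, Bernoulli's equation is P₁ + ½ρv₁² = P₂ + ½ρv₂².
P₁ − P₂ = ½·0.163·(30.1² − 2.36²) = ½·0.163·901 = 73.4 Pa.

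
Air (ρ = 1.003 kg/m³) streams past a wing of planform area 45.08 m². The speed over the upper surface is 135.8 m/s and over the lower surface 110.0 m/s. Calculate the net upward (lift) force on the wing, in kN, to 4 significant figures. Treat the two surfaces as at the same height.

F ≈ 143.4 kN

With equal heights on the two surfaces, Bernoulli gives P_lower − P_upper = ½ρ(v_upper² − v_lower²).
ΔP = ½·1.003·(135.8² − 110.0²) = 3180 Pa.
Lift = ΔP · A = 3180 × 45.08 = 143400 N.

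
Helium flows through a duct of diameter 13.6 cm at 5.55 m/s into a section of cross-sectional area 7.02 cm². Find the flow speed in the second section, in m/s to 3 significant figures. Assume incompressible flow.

v₂ ≈ 115 m/s

Continuity gives A₁v₁ = A₂v₂, so v₂ = (145 cm²)/(7.02 cm²) × 5.55 m/s = 115 m/s.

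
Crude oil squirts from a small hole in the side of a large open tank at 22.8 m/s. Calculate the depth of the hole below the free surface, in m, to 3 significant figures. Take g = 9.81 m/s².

For a small hole in a large open tank, ½v² = gh, giving h = v²/(2g).
h = 22.8²/(2·9.81) = 520/19.62 = 26.5 m.

h ≈ 26.5 m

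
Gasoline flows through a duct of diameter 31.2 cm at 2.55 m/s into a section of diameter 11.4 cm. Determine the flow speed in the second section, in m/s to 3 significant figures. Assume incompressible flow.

19.1 m/s

Continuity gives A₁v₁ = A₂v₂, so v₂ = (765 cm²)/(102 cm²) × 2.55 m/s = 19.1 m/s.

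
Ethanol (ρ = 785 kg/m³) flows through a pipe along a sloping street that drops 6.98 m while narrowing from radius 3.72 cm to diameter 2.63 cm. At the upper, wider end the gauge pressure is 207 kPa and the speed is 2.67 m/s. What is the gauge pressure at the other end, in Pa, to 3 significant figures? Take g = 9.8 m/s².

P₂ = 84300 Pa

The volume flow rate is constant, so v₂ = (A₁/A₂)v₁ = (43.5/5.43)·2.67 = 21.4 m/s.
Energy conservation along the streamline gives P₂ = P₁ − ½ρ(v₂² − v₁²) − ρg(h₂ − h₁).
P₂ = 207000 + ½·785·(2.67² − 21.4²) − 785·9.8·(−6.98) = 207000 + (-176000) − (-53700) = 84300 Pa.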